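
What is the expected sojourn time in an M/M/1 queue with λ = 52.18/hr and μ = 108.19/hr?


W = 1/(μ−λ) = 1/(108.19 − 52.18) = 1/56.01 = 0.01785 hr

Final: 0.01785 hr


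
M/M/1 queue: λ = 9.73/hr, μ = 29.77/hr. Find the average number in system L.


ρ = λ/μ = 9.73/29.77 = 0.3268
L = ρ/(1−ρ) = 0.3268/(1 − 0.3268) = 0.3268/0.6732 = 0.4855

Final: 0.4855


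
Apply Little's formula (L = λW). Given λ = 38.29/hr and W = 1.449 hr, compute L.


L = λW = 38.29·1.449 = 55.4822

Final: 55.4822


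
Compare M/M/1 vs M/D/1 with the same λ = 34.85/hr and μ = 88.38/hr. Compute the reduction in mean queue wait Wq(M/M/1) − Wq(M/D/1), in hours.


ρ = 34.85/88.38 = 0.3943
Wq(M/M/1) = ρ/(μ−λ) = 0.3943/53.53 = 0.007366 hr
Wq(M/D/1) = ρ/(2(μ−λ)) = 0.003683 hr
Savings = 0.007366 − 0.003683 = 0.003683 hr

Final: 0.003683 hr


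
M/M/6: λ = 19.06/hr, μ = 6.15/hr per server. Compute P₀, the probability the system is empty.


a = λ/μ = 19.06/6.15 = 3.0992; ρ = a/c = 0.5165
Σ_{k=0}^{5} a^k/k! (terms k=0..5) = 1.00000 + 3.09919 + 4.80248 + 4.96126 + 3.84397 + 2.38264 = 20.08953
Tail: a^6/(6!(1−ρ)) = 886.10805/(720·0.4835) = 2.54557
P₀ = 1/(20.08953 + 2.54557) = 1/22.63511 = 0.044179

Final: 0.044179


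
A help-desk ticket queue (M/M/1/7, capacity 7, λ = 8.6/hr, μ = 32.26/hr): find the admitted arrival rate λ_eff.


ρ = 0.2666; P_K = (1−ρ)ρ^7/(1−ρ^8) = 0.00007018
λ_eff = λ(1 − P_K) = 8.6·(1 − 0.00007018) = 8.6·0.999930 = 8.5994 /hr

Final: 8.5994 /hr


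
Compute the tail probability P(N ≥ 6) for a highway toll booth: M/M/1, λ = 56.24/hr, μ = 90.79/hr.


ρ = 56.24/90.79 = 0.6195
P(N ≥ n) = ρ^n = 0.6195^6 = 0.056499

Final: 0.056499


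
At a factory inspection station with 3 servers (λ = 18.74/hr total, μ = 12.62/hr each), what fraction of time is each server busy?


ρ = λ/(cμ) = 18.74/(3·12.62) = 18.74/37.86 = 0.4950

Final: 0.4950


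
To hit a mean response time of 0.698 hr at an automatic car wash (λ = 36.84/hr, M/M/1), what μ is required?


W = 1/(μ−λ) ⇒ μ − λ = 1/W = 1/0.698 = 1.4327
μ = λ + 1/W = 36.84 + 1.4327 = 38.2727 per hr

Final: 38.2727 /hr


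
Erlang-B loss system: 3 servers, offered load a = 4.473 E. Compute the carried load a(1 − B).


B(3,4.473) = 0.490769 (Erlang-B)
Carried load = a(1 − B) = 4.473·(1 − 0.490769) = 4.473·0.509231 = 2.2778 E

Final: 2.2778 Erlangs


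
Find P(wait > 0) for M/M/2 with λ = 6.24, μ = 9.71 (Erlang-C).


a = λ/μ = 0.6426; ρ = a/2 = 0.3213
P₀ = 0.513640 (from M/M/c formula)
C(c,a) = [a^c/(c!(1−ρ))]·P₀ = [0.41298/(2·0.6787)]·0.513640
= 0.30425·0.513640 = 0.156276

Final: 0.156276


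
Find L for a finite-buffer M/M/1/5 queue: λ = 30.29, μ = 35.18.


ρ = 30.29/35.18 = 0.8610
L = ρ[1 − (K+1)ρ^K + Kρ^(K+1)] / [(1−ρ)(1−ρ^(K+1))]
Numerator: 0.8610·(1 − 6·0.473170 + 5·0.407400) = 0.170459
Denominator: (0.1390)·(0.592600) = 0.082371
L = 0.170459/0.082371 = 2.0694

Final: 2.0694


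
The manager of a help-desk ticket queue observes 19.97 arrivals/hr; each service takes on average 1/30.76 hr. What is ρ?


ρ = λ/μ = 19.97/30.76 = 0.6492

Final: 0.6492


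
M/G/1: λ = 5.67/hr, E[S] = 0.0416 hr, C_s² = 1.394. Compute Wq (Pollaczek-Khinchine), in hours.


ρ = λ·E[S] = 5.67·0.0416 = 0.2359
E[S²] = E[S]²(1+C_s²) = 0.0416²·(1+1.394) = 0.004143
Wq = λ·E[S²]/(2(1−ρ)) = 5.67·0.004143/(2·0.7641) = 0.01537 hr

Final: 0.01537 hr


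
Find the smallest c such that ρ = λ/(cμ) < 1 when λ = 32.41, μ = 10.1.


Stability requires cμ > λ ⇔ c > λ/μ.
λ/μ = 32.41/10.1 = 3.2089
Minimum integer c = ⌊3.2089⌋ + 1 = 4
Check: 4·10.1 = 40.40 > 32.41, while 3·10.1 = 30.30 ≤ 32.41

Final: 4 servers


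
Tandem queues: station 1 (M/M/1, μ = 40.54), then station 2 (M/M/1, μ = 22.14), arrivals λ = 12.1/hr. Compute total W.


Each node sees arrival rate λ = 12.1/hr (tandem ⇒ throughput preserved).
W₁ = 1/(μ₁−λ) = 1/(40.54−12.1) = 0.03516 hr
W₂ = 1/(μ₂−λ) = 1/(22.14−12.1) = 0.09960 hr
W_total = W₁ + W₂ = 0.03516 + 0.09960 = 0.13476 hr

Final: 0.13476 hr


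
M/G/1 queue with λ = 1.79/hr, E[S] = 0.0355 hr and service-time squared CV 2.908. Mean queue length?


ρ = λ·E[S] = 1.79·0.0355 = 0.06354
Lq = ρ²(1+C_s²)/(2(1−ρ)) = 0.004038·(1+2.908)/(2·0.9365)
= 0.004038·3.9080/1.8729 = 0.008426

Final: 0.008426


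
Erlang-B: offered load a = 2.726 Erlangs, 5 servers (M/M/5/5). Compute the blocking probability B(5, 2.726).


B(c,a) = (a^c/c!) / Σ_{k=0}^{c} a^k/k!
a^5/5! = 1.254435
Σ terms (k=0..5): 1.00000 + 2.72600 + 3.71554 + 3.37619 + 2.30087 + 1.25443 = 14.373029
B = 1.254435/14.373029 = 0.087277

Final: 0.087277


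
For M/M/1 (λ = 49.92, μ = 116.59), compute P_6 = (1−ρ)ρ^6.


ρ = 49.92/116.59 = 0.4282
P_n = (1−ρ)·ρ^n = (1 − 0.4282)·0.4282^6 = 0.5718·0.006161 = 0.003523

Final: 0.003523


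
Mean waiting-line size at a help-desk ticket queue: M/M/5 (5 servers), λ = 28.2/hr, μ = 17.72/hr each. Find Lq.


a = λ/μ = 1.5914; ρ = a/5 = 0.3183
P₀ = 0.203189
Lq = P₀·a^c·ρ / (c!·(1−ρ)²) = 0.203189·10.20768·0.3183/(120·0.46474)
= 0.01184

Final: 0.01184


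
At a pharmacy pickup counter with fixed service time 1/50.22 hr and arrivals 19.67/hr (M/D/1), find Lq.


ρ = 19.67/50.22 = 0.3917
M/D/1: Lq = ρ²/(2(1−ρ)) = 0.1534/(2·0.6083) = 0.12609

Final: 0.12609


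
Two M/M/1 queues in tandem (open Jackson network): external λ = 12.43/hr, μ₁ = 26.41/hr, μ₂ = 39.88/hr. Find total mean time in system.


Each node sees arrival rate λ = 12.43/hr (tandem ⇒ throughput preserved).
W₁ = 1/(μ₁−λ) = 1/(26.41−12.43) = 0.07153 hr
W₂ = 1/(μ₂−λ) = 1/(39.88−12.43) = 0.03643 hr
W_total = W₁ + W₂ = 0.07153 + 0.03643 = 0.10796 hr

Final: 0.10796 hr


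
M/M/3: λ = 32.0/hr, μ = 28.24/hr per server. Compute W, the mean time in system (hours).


a = 1.1331; ρ = 0.3777; P₀ = 0.315972
Lq = P₀·a^c·ρ/(c!(1−ρ)²) = 0.07474
Wq = Lq/λ = 0.07474/32.0 = 0.002336 hr
W = Wq + 1/μ = 0.002336 + 0.03541 = 0.03775 hr

Final: 0.03775 hr


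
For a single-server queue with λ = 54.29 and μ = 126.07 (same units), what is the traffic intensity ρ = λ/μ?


ρ = λ/μ = 54.29/126.07 = 0.4306

Final: 0.4306


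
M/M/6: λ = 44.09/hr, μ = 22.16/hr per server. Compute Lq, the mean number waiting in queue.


a = λ/μ = 1.9896; ρ = a/6 = 0.3316
P₀ = 0.136551
Lq = P₀·a^c·ρ / (c!·(1−ρ)²) = 0.136551·62.03290·0.3316/(720·0.44675)
= 0.008732

Final: 0.008732


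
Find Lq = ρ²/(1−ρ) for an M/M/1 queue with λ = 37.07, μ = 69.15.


ρ = 37.07/69.15 = 0.5361
Lq = ρ²/(1−ρ) = 0.2874/0.4639 = 0.6195

Final: 0.6195


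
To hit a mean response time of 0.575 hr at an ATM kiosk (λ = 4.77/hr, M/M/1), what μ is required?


W = 1/(μ−λ) ⇒ μ − λ = 1/W = 1/0.575 = 1.7391
μ = λ + 1/W = 4.77 + 1.7391 = 6.5091 per hr

Final: 6.5091 /hr


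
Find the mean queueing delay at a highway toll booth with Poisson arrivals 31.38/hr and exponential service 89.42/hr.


ρ = 31.38/89.42 = 0.3509
Wq = ρ/(μ−λ) = 0.3509/(89.42 − 31.38) = 0.3509/58.04 = 0.006046 hr

Final: 0.006046 hr


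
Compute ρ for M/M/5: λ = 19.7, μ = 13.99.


ρ = λ/(cμ) = 19.7/(5·13.99) = 19.7/69.95 = 0.2816

Final: 0.2816


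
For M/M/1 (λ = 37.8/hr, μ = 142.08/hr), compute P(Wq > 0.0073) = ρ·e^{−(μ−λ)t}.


ρ = 37.8/142.08 = 0.2660
P(Wq > t) = ρ·e^{−(μ−λ)t} = 0.2660·e^{−0.7612}
= 0.2660·0.467085 = 0.124267

Final: 0.124267


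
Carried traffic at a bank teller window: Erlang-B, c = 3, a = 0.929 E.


B(3,0.929) = 0.053576 (Erlang-B)
Carried load = a(1 − B) = 0.929·(1 − 0.053576) = 0.929·0.946424 = 0.8792 E

Final: 0.8792 Erlangs


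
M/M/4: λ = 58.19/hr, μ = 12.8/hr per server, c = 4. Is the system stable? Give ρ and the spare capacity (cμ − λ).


Total capacity cμ = 4·12.8 = 51.20/hr
ρ = λ/(cμ) = 58.19/51.20 = 1.1365
Stable ⇔ ρ < 1: NO
Spare capacity = cμ − λ = 51.20 − 58.19 = -6.99/hr

Final: ρ = 1.1365; unstable; margin = -6.99/hr


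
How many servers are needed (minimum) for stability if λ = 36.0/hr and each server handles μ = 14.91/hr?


Stability requires cμ > λ ⇔ c > λ/μ.
λ/μ = 36.0/14.91 = 2.4145
Minimum integer c = ⌊2.4145⌋ + 1 = 3
Check: 3·14.91 = 44.73 > 36.0, while 2·14.91 = 29.82 ≤ 36.0

Final: 3 servers


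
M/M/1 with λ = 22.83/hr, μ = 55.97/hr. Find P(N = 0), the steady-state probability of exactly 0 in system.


ρ = 22.83/55.97 = 0.4079
P_n = (1−ρ)·ρ^n = (1 − 0.4079)·0.4079^0 = 0.5921·1.000000 = 0.592103

Final: 0.592103


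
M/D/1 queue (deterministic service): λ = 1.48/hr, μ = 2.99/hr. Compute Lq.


ρ = 1.48/2.99 = 0.4950
M/D/1: Lq = ρ²/(2(1−ρ)) = 0.2450/(2·0.5050) = 0.24257

Final: 0.24257


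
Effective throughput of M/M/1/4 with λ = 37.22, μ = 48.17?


ρ = 0.7727; P_K = (1−ρ)ρ^4/(1−ρ^5) = 0.111828
λ_eff = λ(1 − P_K) = 37.22·(1 − 0.111828) = 37.22·0.888172 = 33.0578 /hr

Final: 33.0578 /hr


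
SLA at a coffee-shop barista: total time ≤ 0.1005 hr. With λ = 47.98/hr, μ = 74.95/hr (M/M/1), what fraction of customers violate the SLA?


W ~ Exponential(μ−λ) for M/M/1.
μ − λ = 74.95 − 47.98 = 26.9700
P(W > t) = e^{−(μ−λ)t} = e^{−2.7105} = 0.066505

Final: 0.066505


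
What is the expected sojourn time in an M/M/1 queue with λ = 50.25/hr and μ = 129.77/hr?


W = 1/(μ−λ) = 1/(129.77 − 50.25) = 1/79.52 = 0.01258 hr

Final: 0.01258 hr


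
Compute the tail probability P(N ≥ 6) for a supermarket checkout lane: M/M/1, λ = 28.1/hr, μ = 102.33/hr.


ρ = 28.1/102.33 = 0.2746
P(N ≥ n) = ρ^n = 0.2746^6 = 0.0004288

Final: 0.0004288


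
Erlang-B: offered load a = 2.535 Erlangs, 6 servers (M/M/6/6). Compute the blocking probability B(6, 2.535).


B(c,a) = (a^c/c!) / Σ_{k=0}^{c} a^k/k!
a^6/6! = 0.368583
Σ terms (k=0..6): 1.00000 + 2.53500 + 3.21311 + 2.71508 + 1.72068 + 0.87239 + 0.36858 = 12.424843
B = 0.368583/12.424843 = 0.029665

Final: 0.029665


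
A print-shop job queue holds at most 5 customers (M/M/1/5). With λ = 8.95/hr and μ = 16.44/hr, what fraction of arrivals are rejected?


ρ = λ/μ = 8.95/16.44 = 0.5444
P_K = (1−ρ)ρ^K/(1−ρ^(K+1)) = (0.4556·0.047820)/(1 − 0.026033)
= 0.021786/0.973967 = 0.022369

Final: 0.022369


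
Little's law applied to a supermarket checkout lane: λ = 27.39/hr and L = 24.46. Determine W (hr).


W = L/λ = 24.46/27.39 = 0.8930 hr

Final: 0.8930 hr


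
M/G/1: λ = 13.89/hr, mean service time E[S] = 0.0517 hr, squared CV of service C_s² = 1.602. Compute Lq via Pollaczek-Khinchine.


ρ = λ·E[S] = 13.89·0.0517 = 0.7181
Lq = ρ²(1+C_s²)/(2(1−ρ)) = 0.5157·(1+1.602)/(2·0.2819)
= 0.5157·2.6020/0.5638 = 2.38006

Final: 2.38006


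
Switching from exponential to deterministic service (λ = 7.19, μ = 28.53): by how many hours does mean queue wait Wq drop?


ρ = 7.19/28.53 = 0.2520
Wq(M/M/1) = ρ/(μ−λ) = 0.2520/21.34 = 0.01181 hr
Wq(M/D/1) = ρ/(2(μ−λ)) = 0.005905 hr
Savings = 0.01181 − 0.005905 = 0.005905 hr

Final: 0.005905 hr


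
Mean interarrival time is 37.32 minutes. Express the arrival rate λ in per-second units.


λ = 1/(interarrival time) in consistent units.
1 second = 0.0166667 min, so λ = 0.0166667/37.32 = 0.0004466 per second

Final: 0.0004466 /sec


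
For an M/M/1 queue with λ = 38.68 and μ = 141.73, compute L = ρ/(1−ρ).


ρ = λ/μ = 38.68/141.73 = 0.2729
L = ρ/(1−ρ) = 0.2729/(1 − 0.2729) = 0.2729/0.7271 = 0.3754

Final: 0.3754


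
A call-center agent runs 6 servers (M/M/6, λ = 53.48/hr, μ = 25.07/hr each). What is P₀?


a = λ/μ = 53.48/25.07 = 2.1332; ρ = a/c = 0.3555
Σ_{k=0}^{5} a^k/k! (terms k=0..5) = 1.00000 + 2.13323 + 2.27533 + 1.61793 + 0.86285 + 0.36813 = 8.25747
Tail: a^6/(6!(1−ρ)) = 94.23720/(720·0.6445) = 0.20309
P₀ = 1/(8.25747 + 0.20309) = 1/8.46056 = 0.118195

Final: 0.118195


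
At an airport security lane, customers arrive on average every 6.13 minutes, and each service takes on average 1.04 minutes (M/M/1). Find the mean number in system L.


λ = 60/6.13 = 9.7879 /hr
μ = 60/1.04 = 57.6923 /hr
ρ = λ/μ = 9.7879/57.6923 = 0.1697
L = ρ/(1−ρ) = 0.1697/0.8303 = 0.2043

Final: 0.2043


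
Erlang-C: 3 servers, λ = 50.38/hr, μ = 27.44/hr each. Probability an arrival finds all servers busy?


a = λ/μ = 1.8360; ρ = a/3 = 0.6120
P₀ = 0.139276 (from M/M/c formula)
C(c,a) = [a^c/(c!(1−ρ))]·P₀ = [6.18902/(6·0.3880)]·0.139276
= 2.65853·0.139276 = 0.370269

Final: 0.370269


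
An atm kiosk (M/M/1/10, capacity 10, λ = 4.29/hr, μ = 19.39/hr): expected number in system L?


ρ = 4.29/19.39 = 0.2212
L = ρ[1 − (K+1)ρ^K + Kρ^(K+1)] / [(1−ρ)(1−ρ^(K+1))]
Numerator: 0.2212·(1 − 11·0.0000002811 + 10·0.00000006218) = 0.221248
Denominator: (0.7788)·(1.000000) = 0.778752
L = 0.221248/0.778752 = 0.2841

Final: 0.2841


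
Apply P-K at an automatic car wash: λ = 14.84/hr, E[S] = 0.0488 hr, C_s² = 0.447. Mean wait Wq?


ρ = λ·E[S] = 14.84·0.0488 = 0.7242
E[S²] = E[S]²(1+C_s²) = 0.0488²·(1+0.447) = 0.003446
Wq = λ·E[S²]/(2(1−ρ)) = 14.84·0.003446/(2·0.2758) = 0.09271 hr

Final: 0.09271 hr


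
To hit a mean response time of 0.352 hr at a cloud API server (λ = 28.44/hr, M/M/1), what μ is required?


W = 1/(μ−λ) ⇒ μ − λ = 1/W = 1/0.352 = 2.8409
μ = λ + 1/W = 28.44 + 2.8409 = 31.2809 per hr

Final: 31.2809 /hr


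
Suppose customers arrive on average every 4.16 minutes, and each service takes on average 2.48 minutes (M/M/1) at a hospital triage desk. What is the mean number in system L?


λ = 60/4.16 = 14.4231 /hr
μ = 60/2.48 = 24.1935 /hr
ρ = λ/μ = 14.4231/24.1935 = 0.5962
L = ρ/(1−ρ) = 0.5962/0.4038 = 1.4762

Final: 1.4762


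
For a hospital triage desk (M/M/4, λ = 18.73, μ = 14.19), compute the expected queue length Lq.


a = λ/μ = 1.3199; ρ = a/4 = 0.3300
P₀ = 0.265737
Lq = P₀·a^c·ρ / (c!·(1−ρ)²) = 0.265737·3.03544·0.3300/(24·0.44892)
= 0.02471

Final: 0.02471


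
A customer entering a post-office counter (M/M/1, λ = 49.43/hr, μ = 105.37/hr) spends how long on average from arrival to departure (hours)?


W = 1/(μ−λ) = 1/(105.37 − 49.43) = 1/55.94 = 0.01788 hr

Final: 0.01788 hr


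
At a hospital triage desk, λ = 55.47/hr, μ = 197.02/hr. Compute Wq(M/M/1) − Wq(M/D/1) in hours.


ρ = 55.47/197.02 = 0.2815
Wq(M/M/1) = ρ/(μ−λ) = 0.2815/141.55 = 0.001989 hr
Wq(M/D/1) = ρ/(2(μ−λ)) = 0.0009945 hr
Savings = 0.001989 − 0.0009945 = 0.0009945 hr

Final: 0.0009945 hr


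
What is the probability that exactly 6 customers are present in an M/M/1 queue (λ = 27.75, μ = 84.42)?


ρ = 27.75/84.42 = 0.3287
P_n = (1−ρ)·ρ^n = (1 − 0.3287)·0.3287^6 = 0.6713·0.001262 = 0.0008469

Final: 0.0008469


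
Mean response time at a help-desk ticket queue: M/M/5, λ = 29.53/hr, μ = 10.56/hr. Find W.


a = 2.7964; ρ = 0.5593; P₀ = 0.058370
Lq = P₀·a^c·ρ/(c!(1−ρ)²) = 0.23950
Wq = Lq/λ = 0.23950/29.53 = 0.008110 hr
W = Wq + 1/μ = 0.008110 + 0.09470 = 0.10281 hr

Final: 0.10281 hr


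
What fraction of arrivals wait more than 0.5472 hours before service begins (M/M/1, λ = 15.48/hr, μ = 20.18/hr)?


ρ = 15.48/20.18 = 0.7671
P(Wq > t) = ρ·e^{−(μ−λ)t} = 0.7671·e^{−2.5718}
= 0.7671·0.076395 = 0.058602

Final: 0.058602


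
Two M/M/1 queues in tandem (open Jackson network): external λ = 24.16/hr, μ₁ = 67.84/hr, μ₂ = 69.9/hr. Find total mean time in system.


Each node sees arrival rate λ = 24.16/hr (tandem ⇒ throughput preserved).
W₁ = 1/(μ₁−λ) = 1/(67.84−24.16) = 0.02289 hr
W₂ = 1/(μ₂−λ) = 1/(69.9−24.16) = 0.02186 hr
W_total = W₁ + W₂ = 0.02289 + 0.02186 = 0.04476 hr

Final: 0.04476 hr


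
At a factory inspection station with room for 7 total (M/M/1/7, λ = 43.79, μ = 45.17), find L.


ρ = 43.79/45.17 = 0.9694
L = ρ[1 − (K+1)ρ^K + Kρ^(K+1)] / [(1−ρ)(1−ρ^(K+1))]
Numerator: 0.9694·(1 − 8·0.804774 + 7·0.780187) = 0.022412
Denominator: (0.03055)·(0.219813) = 0.006716
L = 0.022412/0.006716 = 3.3373

Final: 3.3373


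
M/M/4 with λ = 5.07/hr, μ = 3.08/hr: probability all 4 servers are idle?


a = λ/μ = 5.07/3.08 = 1.6461; ρ = a/c = 0.4115
Σ_{k=0}^{3} a^k/k! (terms k=0..3) = 1.00000 + 1.64610 + 1.35483 + 0.74340 = 4.74433
Tail: a^4/(4!(1−ρ)) = 7.34225/(24·0.5885) = 0.51986
P₀ = 1/(4.74433 + 0.51986) = 1/5.26419 = 0.189963

Final: 0.189963


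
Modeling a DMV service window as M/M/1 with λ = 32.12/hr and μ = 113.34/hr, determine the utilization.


ρ = λ/μ = 32.12/113.34 = 0.2834

Final: 0.2834


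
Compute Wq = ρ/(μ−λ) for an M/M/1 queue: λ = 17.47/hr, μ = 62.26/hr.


ρ = 17.47/62.26 = 0.2806
Wq = ρ/(μ−λ) = 0.2806/(62.26 − 17.47) = 0.2806/44.79 = 0.006265 hr

Final: 0.006265 hr


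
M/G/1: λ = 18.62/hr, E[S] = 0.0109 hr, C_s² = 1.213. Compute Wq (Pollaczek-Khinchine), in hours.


ρ = λ·E[S] = 18.62·0.0109 = 0.2030
E[S²] = E[S]²(1+C_s²) = 0.0109²·(1+1.213) = 0.0002629
Wq = λ·E[S²]/(2(1−ρ)) = 18.62·0.0002629/(2·0.7970) = 0.003071 hr

Final: 0.003071 hr


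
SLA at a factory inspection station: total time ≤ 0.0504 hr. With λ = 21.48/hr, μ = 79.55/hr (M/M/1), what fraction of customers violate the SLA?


W ~ Exponential(μ−λ) for M/M/1.
μ − λ = 79.55 − 21.48 = 58.0700
P(W > t) = e^{−(μ−λ)t} = e^{−2.9267} = 0.053572

Final: 0.053572


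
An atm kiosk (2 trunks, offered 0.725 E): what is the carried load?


B(2,0.725) = 0.132212 (Erlang-B)
Carried load = a(1 − B) = 0.725·(1 − 0.132212) = 0.725·0.867788 = 0.6291 E

Final: 0.6291 Erlangs


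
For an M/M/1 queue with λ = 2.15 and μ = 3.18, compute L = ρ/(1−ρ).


ρ = λ/μ = 2.15/3.18 = 0.6761
L = ρ/(1−ρ) = 0.6761/(1 − 0.6761) = 0.6761/0.3239 = 2.0874

Final: 2.0874


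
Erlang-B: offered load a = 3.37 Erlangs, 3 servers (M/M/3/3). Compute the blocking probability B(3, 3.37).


B(c,a) = (a^c/c!) / Σ_{k=0}^{c} a^k/k!
a^3/3! = 6.378792
Σ terms (k=0..3): 1.00000 + 3.37000 + 5.67845 + 6.37879 = 16.427242
B = 6.378792/16.427242 = 0.388306

Final: 0.388306


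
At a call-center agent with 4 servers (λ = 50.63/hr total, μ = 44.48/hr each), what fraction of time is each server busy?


ρ = λ/(cμ) = 50.63/(4·44.48) = 50.63/177.92 = 0.2846

Final: 0.2846


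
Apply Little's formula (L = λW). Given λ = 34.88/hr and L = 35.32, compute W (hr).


W = L/λ = 35.32/34.88 = 1.0126 hr

Final: 1.0126 hr


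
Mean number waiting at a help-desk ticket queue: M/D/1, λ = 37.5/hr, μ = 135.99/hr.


ρ = 37.5/135.99 = 0.2758
M/D/1: Lq = ρ²/(2(1−ρ)) = 0.07604/(2·0.7242) = 0.05250

Final: 0.05250


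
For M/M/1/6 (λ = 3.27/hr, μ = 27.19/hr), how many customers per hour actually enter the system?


ρ = 0.1203; P_K = (1−ρ)ρ^6/(1−ρ^7) = 0.000002662
λ_eff = λ(1 − P_K) = 3.27·(1 − 0.000002662) = 3.27·0.999997 = 3.2700 /hr

Final: 3.2700 /hr


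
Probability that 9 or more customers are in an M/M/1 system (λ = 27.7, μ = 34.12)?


ρ = 27.7/34.12 = 0.8118
P(N ≥ n) = ρ^n = 0.8118^9 = 0.153192

Final: 0.153192


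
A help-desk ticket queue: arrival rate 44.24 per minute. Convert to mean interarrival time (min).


Mean interarrival time = 1/λ = 1/44.24 minute = 0.02260 minute
In minutes: 0.02260 × 1 = 0.02260 min

Final: 0.02260 min


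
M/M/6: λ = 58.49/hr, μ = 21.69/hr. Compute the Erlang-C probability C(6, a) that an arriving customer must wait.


a = λ/μ = 2.6966; ρ = a/6 = 0.4494
P₀ = 0.066834 (from M/M/c formula)
C(c,a) = [a^c/(c!(1−ρ))]·P₀ = [384.53194/(720·0.5506)]·0.066834
= 0.97005·0.066834 = 0.064832

Final: 0.064832


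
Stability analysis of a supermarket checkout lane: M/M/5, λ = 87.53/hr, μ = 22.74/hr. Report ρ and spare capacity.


Total capacity cμ = 5·22.74 = 113.70/hr
ρ = λ/(cμ) = 87.53/113.70 = 0.7698
Stable ⇔ ρ < 1: YES
Spare capacity = cμ − λ = 113.70 − 87.53 = 26.17/hr

Final: ρ = 0.7698; stable; margin = 26.17/hr


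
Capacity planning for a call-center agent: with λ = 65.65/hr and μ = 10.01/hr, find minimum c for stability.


Stability requires cμ > λ ⇔ c > λ/μ.
λ/μ = 65.65/10.01 = 6.5584
Minimum integer c = ⌊6.5584⌋ + 1 = 7
Check: 7·10.01 = 70.07 > 65.65, while 6·10.01 = 60.06 ≤ 65.65

Final: 7 servers


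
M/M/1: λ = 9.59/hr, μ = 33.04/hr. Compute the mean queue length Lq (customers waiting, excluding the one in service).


ρ = 9.59/33.04 = 0.2903
Lq = ρ²/(1−ρ) = 0.08425/0.7097 = 0.1187

Final: 0.1187


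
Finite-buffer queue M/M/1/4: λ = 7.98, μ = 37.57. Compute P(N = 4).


ρ = λ/μ = 7.98/37.57 = 0.2124
P_K = (1−ρ)ρ^K/(1−ρ^(K+1)) = (0.7876·0.002035)/(1 − 0.0004323)
= 0.001603/0.999568 = 0.001604

Final: 0.001604


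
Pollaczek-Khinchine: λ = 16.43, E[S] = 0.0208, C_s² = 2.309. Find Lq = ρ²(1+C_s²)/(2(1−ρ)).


ρ = λ·E[S] = 16.43·0.0208 = 0.3417
Lq = ρ²(1+C_s²)/(2(1−ρ)) = 0.1168·(1+2.309)/(2·0.6583)
= 0.1168·3.3090/1.3165 = 0.29354

Final: 0.29354


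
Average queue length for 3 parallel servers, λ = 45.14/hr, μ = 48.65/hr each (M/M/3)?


a = λ/μ = 0.9279; ρ = a/3 = 0.3093
P₀ = 0.391995
Lq = P₀·a^c·ρ / (c!·(1−ρ)²) = 0.391995·0.79880·0.3093/(6·0.47709)
= 0.03383

Final: 0.03383


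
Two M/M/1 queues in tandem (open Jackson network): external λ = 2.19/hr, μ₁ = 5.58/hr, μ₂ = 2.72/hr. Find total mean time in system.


Each node sees arrival rate λ = 2.19/hr (tandem ⇒ throughput preserved).
W₁ = 1/(μ₁−λ) = 1/(5.58−2.19) = 0.29499 hr
W₂ = 1/(μ₂−λ) = 1/(2.72−2.19) = 1.88679 hr
W_total = W₁ + W₂ = 0.29499 + 1.88679 = 2.18178 hr

Final: 2.18178 hr


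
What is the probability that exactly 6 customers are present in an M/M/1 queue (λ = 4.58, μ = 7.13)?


ρ = 4.58/7.13 = 0.6424
P_n = (1−ρ)·ρ^n = (1 − 0.6424)·0.6424^6 = 0.3576·0.070252 = 0.025125

Final: 0.025125


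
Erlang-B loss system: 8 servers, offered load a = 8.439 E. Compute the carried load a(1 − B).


B(8,8.439) = 0.259589 (Erlang-B)
Carried load = a(1 − B) = 8.439·(1 − 0.259589) = 8.439·0.740411 = 6.2483 E

Final: 6.2483 Erlangs


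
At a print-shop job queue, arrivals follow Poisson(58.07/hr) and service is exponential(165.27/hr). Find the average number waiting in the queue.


ρ = 58.07/165.27 = 0.3514
Lq = ρ²/(1−ρ) = 0.1235/0.6486 = 0.1903

Final: 0.1903


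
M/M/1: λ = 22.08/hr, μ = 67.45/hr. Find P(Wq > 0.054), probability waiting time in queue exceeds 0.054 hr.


ρ = 22.08/67.45 = 0.3274
P(Wq > t) = ρ·e^{−(μ−λ)t} = 0.3274·e^{−2.4500}
= 0.3274·0.086295 = 0.028249

Final: 0.028249


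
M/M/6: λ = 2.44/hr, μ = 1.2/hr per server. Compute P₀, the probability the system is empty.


a = λ/μ = 2.44/1.2 = 2.0333; ρ = a/c = 0.3389
Σ_{k=0}^{5} a^k/k! (terms k=0..5) = 1.00000 + 2.03333 + 2.06722 + 1.40112 + 0.71223 + 0.28964 = 7.50355
Tail: a^6/(6!(1−ρ)) = 70.67267/(720·0.6611) = 0.14847
P₀ = 1/(7.50355 + 0.14847) = 1/7.65202 = 0.130684

Final: 0.130684


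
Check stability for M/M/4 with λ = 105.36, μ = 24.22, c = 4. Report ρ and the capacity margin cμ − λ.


Total capacity cμ = 4·24.22 = 96.88/hr
ρ = λ/(cμ) = 105.36/96.88 = 1.0875
Stable ⇔ ρ < 1: NO
Spare capacity = cμ − λ = 96.88 − 105.36 = -8.48/hr

Final: ρ = 1.0875; unstable; margin = -8.48/hr


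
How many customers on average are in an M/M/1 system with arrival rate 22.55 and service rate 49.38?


ρ = λ/μ = 22.55/49.38 = 0.4567
L = ρ/(1−ρ) = 0.4567/(1 − 0.4567) = 0.4567/0.5433 = 0.8405

Final: 0.8405


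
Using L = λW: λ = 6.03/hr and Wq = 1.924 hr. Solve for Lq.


Lq = λWq = 6.03·1.924 = 11.6017

Final: 11.6017


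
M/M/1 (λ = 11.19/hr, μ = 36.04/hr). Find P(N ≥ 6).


ρ = 11.19/36.04 = 0.3105
P(N ≥ n) = ρ^n = 0.3105^6 = 0.0008959

Final: 0.0008959


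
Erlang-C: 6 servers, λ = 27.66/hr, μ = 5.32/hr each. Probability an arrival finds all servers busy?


a = λ/μ = 5.1992; ρ = a/6 = 0.8665
P₀ = 0.003217 (from M/M/c formula)
C(c,a) = [a^c/(c!(1−ρ))]·P₀ = [19753.46380/(720·0.1335)]·0.003217
= 205.57204·0.003217 = 0.661386

Final: 0.661386


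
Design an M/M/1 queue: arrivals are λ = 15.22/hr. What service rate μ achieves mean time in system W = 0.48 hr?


W = 1/(μ−λ) ⇒ μ − λ = 1/W = 1/0.48 = 2.0833
μ = λ + 1/W = 15.22 + 2.0833 = 17.3033 per hr

Final: 17.3033 /hr


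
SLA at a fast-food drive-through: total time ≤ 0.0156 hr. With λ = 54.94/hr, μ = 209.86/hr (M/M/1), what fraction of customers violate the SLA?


W ~ Exponential(μ−λ) for M/M/1.
μ − λ = 209.86 − 54.94 = 154.9200
P(W > t) = e^{−(μ−λ)t} = e^{−2.4168} = 0.089211

Final: 0.089211


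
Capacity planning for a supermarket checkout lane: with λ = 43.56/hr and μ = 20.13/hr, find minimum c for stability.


Stability requires cμ > λ ⇔ c > λ/μ.
λ/μ = 43.56/20.13 = 2.1639
Minimum integer c = ⌊2.1639⌋ + 1 = 3
Check: 3·20.13 = 60.39 > 43.56, while 2·20.13 = 40.26 ≤ 43.56

Final: 3 servers


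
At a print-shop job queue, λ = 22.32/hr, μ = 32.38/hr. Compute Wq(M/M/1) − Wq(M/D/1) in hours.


ρ = 22.32/32.38 = 0.6893
Wq(M/M/1) = ρ/(μ−λ) = 0.6893/10.06 = 0.06852 hr
Wq(M/D/1) = ρ/(2(μ−λ)) = 0.03426 hr
Savings = 0.06852 − 0.03426 = 0.03426 hr

Final: 0.03426 hr


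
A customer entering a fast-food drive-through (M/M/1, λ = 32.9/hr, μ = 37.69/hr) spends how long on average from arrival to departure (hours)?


W = 1/(μ−λ) = 1/(37.69 − 32.9) = 1/4.79 = 0.2088 hr

Final: 0.2088 hr


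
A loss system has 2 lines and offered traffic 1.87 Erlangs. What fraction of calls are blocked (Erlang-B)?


B(c,a) = (a^c/c!) / Σ_{k=0}^{c} a^k/k!
a^2/2! = 1.748450
Σ terms (k=0..2): 1.00000 + 1.87000 + 1.74845 = 4.618450
B = 1.748450/4.618450 = 0.378579

Final: 0.378579


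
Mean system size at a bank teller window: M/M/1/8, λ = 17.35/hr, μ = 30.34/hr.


ρ = 17.35/30.34 = 0.5719
L = ρ[1 − (K+1)ρ^K + Kρ^(K+1)] / [(1−ρ)(1−ρ^(K+1))]
Numerator: 0.5719·(1 − 9·0.011436 + 8·0.006540) = 0.542913
Denominator: (0.4281)·(0.993460) = 0.425348
L = 0.542913/0.425348 = 1.2764

Final: 1.2764


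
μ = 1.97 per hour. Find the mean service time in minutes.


Mean service time = 1/μ = 1/1.97 hour = 0.50761 hour
In minutes: 0.50761 × 60 = 30.4569 min

Final: 30.4569 min


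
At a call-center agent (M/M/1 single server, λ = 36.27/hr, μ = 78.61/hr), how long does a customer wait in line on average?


ρ = 36.27/78.61 = 0.4614
Wq = ρ/(μ−λ) = 0.4614/(78.61 − 36.27) = 0.4614/42.34 = 0.01090 hr

Final: 0.01090 hr


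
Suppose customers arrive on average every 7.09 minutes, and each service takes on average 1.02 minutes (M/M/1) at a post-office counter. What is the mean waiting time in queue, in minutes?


λ = 60/7.09 = 8.4626 /hr
μ = 60/1.02 = 58.8235 /hr
ρ = λ/μ = 8.4626/58.8235 = 0.1439
Wq = ρ/(μ−λ) = 0.1439/(58.8235−8.4626) = 0.002857 hr
In minutes: 0.002857·60 = 0.1714 min

Final: 0.1714 min


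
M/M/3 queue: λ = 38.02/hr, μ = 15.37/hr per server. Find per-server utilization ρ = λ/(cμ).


ρ = λ/(cμ) = 38.02/(3·15.37) = 38.02/46.11 = 0.8245

Final: 0.8245


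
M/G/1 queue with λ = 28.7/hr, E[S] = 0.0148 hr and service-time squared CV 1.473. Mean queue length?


ρ = λ·E[S] = 28.7·0.0148 = 0.4248
Lq = ρ²(1+C_s²)/(2(1−ρ)) = 0.1804·(1+1.473)/(2·0.5752)
= 0.1804·2.4730/1.1505 = 0.38782

Final: 0.38782


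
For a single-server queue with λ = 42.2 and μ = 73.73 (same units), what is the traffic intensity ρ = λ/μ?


ρ = λ/μ = 42.2/73.73 = 0.5724

Final: 0.5724


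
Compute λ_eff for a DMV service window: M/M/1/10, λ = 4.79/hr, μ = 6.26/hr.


ρ = 0.7652; P_K = (1−ρ)ρ^10/(1−ρ^11) = 0.017055
λ_eff = λ(1 − P_K) = 4.79·(1 − 0.017055) = 4.79·0.982945 = 4.7083 /hr

Final: 4.7083 /hr


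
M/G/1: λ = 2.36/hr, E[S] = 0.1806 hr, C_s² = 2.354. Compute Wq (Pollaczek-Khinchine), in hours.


ρ = λ·E[S] = 2.36·0.1806 = 0.4262
E[S²] = E[S]²(1+C_s²) = 0.1806²·(1+2.354) = 0.109395
Wq = λ·E[S²]/(2(1−ρ)) = 2.36·0.109395/(2·0.5738) = 0.22497 hr

Final: 0.22497 hr


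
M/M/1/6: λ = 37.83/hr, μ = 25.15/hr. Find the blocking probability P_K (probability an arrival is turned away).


ρ = λ/μ = 37.83/25.15 = 1.5042
P_K = (1−ρ)ρ^K/(1−ρ^(K+1)) = (-0.5042·11.582175)/(1 − 17.421617)
= -5.839442/-16.421617 = 0.355595

Final: 0.355595


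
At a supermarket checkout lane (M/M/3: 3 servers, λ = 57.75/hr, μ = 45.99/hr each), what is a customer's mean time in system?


a = 1.2557; ρ = 0.4186; P₀ = 0.276880
Lq = P₀·a^c·ρ/(c!(1−ρ)²) = 0.11313
Wq = Lq/λ = 0.11313/57.75 = 0.001959 hr
W = Wq + 1/μ = 0.001959 + 0.02174 = 0.02370 hr

Final: 0.02370 hr


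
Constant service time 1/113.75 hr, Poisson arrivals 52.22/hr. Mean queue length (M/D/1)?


ρ = 52.22/113.75 = 0.4591
M/D/1: Lq = ρ²/(2(1−ρ)) = 0.2108/(2·0.5409) = 0.19481

Final: 0.19481


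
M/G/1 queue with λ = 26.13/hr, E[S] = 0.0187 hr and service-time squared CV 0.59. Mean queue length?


ρ = λ·E[S] = 26.13·0.0187 = 0.4886
Lq = ρ²(1+C_s²)/(2(1−ρ)) = 0.2388·(1+0.59)/(2·0.5114)
= 0.2388·1.5900/1.0227 = 0.37119

Final: 0.37119


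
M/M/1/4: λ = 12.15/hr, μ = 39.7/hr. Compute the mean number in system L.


ρ = 12.15/39.7 = 0.3060
L = ρ[1 − (K+1)ρ^K + Kρ^(K+1)] / [(1−ρ)(1−ρ^(K+1))]
Numerator: 0.3060·(1 − 5·0.008773 + 4·0.002685) = 0.295908
Denominator: (0.6940)·(0.997315) = 0.692091
L = 0.295908/0.692091 = 0.4276

Final: 0.4276


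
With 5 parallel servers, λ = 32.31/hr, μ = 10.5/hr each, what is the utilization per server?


ρ = λ/(cμ) = 32.31/(5·10.5) = 32.31/52.50 = 0.6154

Final: 0.6154


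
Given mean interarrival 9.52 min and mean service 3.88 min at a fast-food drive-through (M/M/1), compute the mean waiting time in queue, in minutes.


λ = 60/9.52 = 6.3025 /hr
μ = 60/3.88 = 15.4639 /hr
ρ = λ/μ = 6.3025/15.4639 = 0.4076
Wq = ρ/(μ−λ) = 0.4076/(15.4639−6.3025) = 0.04449 hr
In minutes: 0.04449·60 = 2.669 min

Final: 2.669 min


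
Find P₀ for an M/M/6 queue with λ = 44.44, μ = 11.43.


a = λ/μ = 44.44/11.43 = 3.8880; ρ = a/c = 0.6480
Σ_{k=0}^{5} a^k/k! (terms k=0..5) = 1.00000 + 3.88801 + 7.55833 + 9.79563 + 9.52138 + 7.40385 = 39.16720
Tail: a^6/(6!(1−ρ)) = 3454.35462/(720·0.3520) = 13.62996
P₀ = 1/(39.16720 + 13.62996) = 1/52.79717 = 0.018940

Final: 0.018940


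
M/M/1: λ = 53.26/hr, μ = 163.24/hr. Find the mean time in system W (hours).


W = 1/(μ−λ) = 1/(163.24 − 53.26) = 1/109.98 = 0.009093 hr

Final: 0.009093 hr


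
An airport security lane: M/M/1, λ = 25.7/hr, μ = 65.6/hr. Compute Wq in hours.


ρ = 25.7/65.6 = 0.3918
Wq = ρ/(μ−λ) = 0.3918/(65.6 − 25.7) = 0.3918/39.90 = 0.009819 hr

Final: 0.009819 hr


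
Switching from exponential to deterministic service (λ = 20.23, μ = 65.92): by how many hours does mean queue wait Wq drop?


ρ = 20.23/65.92 = 0.3069
Wq(M/M/1) = ρ/(μ−λ) = 0.3069/45.69 = 0.006717 hr
Wq(M/D/1) = ρ/(2(μ−λ)) = 0.003358 hr
Savings = 0.006717 − 0.003358 = 0.003358 hr

Final: 0.003358 hr


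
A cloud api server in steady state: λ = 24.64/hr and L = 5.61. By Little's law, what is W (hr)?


W = L/λ = 5.61/24.64 = 0.2277 hr

Final: 0.2277 hr


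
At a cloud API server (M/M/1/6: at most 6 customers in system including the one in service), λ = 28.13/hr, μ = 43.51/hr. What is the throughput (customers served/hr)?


ρ = 0.6465; P_K = (1−ρ)ρ^6/(1−ρ^7) = 0.027093
λ_eff = λ(1 − P_K) = 28.13·(1 − 0.027093) = 28.13·0.972907 = 27.3679 /hr

Final: 27.3679 /hr


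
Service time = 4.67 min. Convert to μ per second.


μ = 1/(service time) in consistent units.
1 second = 0.0166667 min, so μ = 0.0166667/4.67 = 0.003569 per second

Final: 0.003569 /sec


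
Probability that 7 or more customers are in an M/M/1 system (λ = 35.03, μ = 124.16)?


ρ = 35.03/124.16 = 0.2821
P(N ≥ n) = ρ^n = 0.2821^7 = 0.0001423

Final: 0.0001423


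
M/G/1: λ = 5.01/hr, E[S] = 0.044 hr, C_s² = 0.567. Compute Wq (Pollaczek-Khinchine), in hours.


ρ = λ·E[S] = 5.01·0.044 = 0.2204
E[S²] = E[S]²(1+C_s²) = 0.044²·(1+0.567) = 0.003034
Wq = λ·E[S²]/(2(1−ρ)) = 5.01·0.003034/(2·0.7796) = 0.009748 hr

Final: 0.009748 hr


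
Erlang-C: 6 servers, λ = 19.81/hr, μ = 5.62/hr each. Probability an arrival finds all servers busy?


a = λ/μ = 3.5249; ρ = a/6 = 0.5875
P₀ = 0.028199 (from M/M/c formula)
C(c,a) = [a^c/(c!(1−ρ))]·P₀ = [1918.17824/(720·0.4125)]·0.028199
= 6.45828·0.028199 = 0.182116

Final: 0.182116


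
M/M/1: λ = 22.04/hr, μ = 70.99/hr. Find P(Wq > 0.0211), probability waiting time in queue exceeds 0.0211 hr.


ρ = 22.04/70.99 = 0.3105
P(Wq > t) = ρ·e^{−(μ−λ)t} = 0.3105·e^{−1.0328}
= 0.3105·0.355993 = 0.110524

Final: 0.110524


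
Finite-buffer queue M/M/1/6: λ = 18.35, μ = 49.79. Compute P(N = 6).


ρ = λ/μ = 18.35/49.79 = 0.3685
P_K = (1−ρ)ρ^K/(1−ρ^(K+1)) = (0.6315·0.002506)/(1 − 0.0009235)
= 0.001582/0.999076 = 0.001584

Final: 0.001584


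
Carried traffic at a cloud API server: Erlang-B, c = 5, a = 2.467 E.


B(5,2.467) = 0.067286 (Erlang-B)
Carried load = a(1 − B) = 2.467·(1 − 0.067286) = 2.467·0.932714 = 2.3010 E

Final: 2.3010 Erlangs


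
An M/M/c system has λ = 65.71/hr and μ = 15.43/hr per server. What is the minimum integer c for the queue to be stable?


Stability requires cμ > λ ⇔ c > λ/μ.
λ/μ = 65.71/15.43 = 4.2586
Minimum integer c = ⌊4.2586⌋ + 1 = 5
Check: 5·15.43 = 77.15 > 65.71, while 4·15.43 = 61.72 ≤ 65.71

Final: 5 servers


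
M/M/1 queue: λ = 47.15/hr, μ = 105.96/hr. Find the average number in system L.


ρ = λ/μ = 47.15/105.96 = 0.4450
L = ρ/(1−ρ) = 0.4450/(1 − 0.4450) = 0.4450/0.5550 = 0.8017

Final: 0.8017


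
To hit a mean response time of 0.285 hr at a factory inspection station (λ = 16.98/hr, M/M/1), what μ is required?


W = 1/(μ−λ) ⇒ μ − λ = 1/W = 1/0.285 = 3.5088
μ = λ + 1/W = 16.98 + 3.5088 = 20.4888 per hr

Final: 20.4888 /hr


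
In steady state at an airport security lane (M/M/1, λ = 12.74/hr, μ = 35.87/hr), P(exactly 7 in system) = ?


ρ = 12.74/35.87 = 0.3552
P_n = (1−ρ)·ρ^n = (1 − 0.3552)·0.3552^7 = 0.6448·0.0007130 = 0.0004597

Final: 0.0004597


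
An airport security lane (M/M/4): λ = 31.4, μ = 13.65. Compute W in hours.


a = 2.3004; ρ = 0.5751; P₀ = 0.093276
Lq = P₀·a^c·ρ/(c!(1−ρ)²) = 0.34665
Wq = Lq/λ = 0.34665/31.4 = 0.01104 hr
W = Wq + 1/μ = 0.01104 + 0.07326 = 0.08430 hr

Final: 0.08430 hr


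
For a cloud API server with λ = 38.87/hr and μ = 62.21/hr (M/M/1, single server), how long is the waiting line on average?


ρ = 38.87/62.21 = 0.6248
Lq = ρ²/(1−ρ) = 0.3904/0.3752 = 1.0406

Final: 1.0406


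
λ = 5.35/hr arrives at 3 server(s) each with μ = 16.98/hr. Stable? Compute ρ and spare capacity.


Total capacity cμ = 3·16.98 = 50.94/hr
ρ = λ/(cμ) = 5.35/50.94 = 0.1050
Stable ⇔ ρ < 1: YES
Spare capacity = cμ − λ = 50.94 − 5.35 = 45.59/hr

Final: ρ = 0.1050; stable; margin = 45.59/hr


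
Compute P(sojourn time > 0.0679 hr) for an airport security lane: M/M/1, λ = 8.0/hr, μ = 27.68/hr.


W ~ Exponential(μ−λ) for M/M/1.
μ − λ = 27.68 − 8.0 = 19.6800
P(W > t) = e^{−(μ−λ)t} = e^{−1.3363} = 0.262824

Final: 0.262824


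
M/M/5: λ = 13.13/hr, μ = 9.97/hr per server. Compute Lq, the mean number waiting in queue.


a = λ/μ = 1.3170; ρ = a/5 = 0.2634
P₀ = 0.267741
Lq = P₀·a^c·ρ / (c!·(1−ρ)²) = 0.267741·3.96139·0.2634/(120·0.54259)
= 0.004290

Final: 0.004290


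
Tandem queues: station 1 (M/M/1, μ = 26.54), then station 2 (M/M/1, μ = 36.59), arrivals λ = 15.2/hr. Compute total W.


Each node sees arrival rate λ = 15.2/hr (tandem ⇒ throughput preserved).
W₁ = 1/(μ₁−λ) = 1/(26.54−15.2) = 0.08818 hr
W₂ = 1/(μ₂−λ) = 1/(36.59−15.2) = 0.04675 hr
W_total = W₁ + W₂ = 0.08818 + 0.04675 = 0.13493 hr

Final: 0.13493 hr


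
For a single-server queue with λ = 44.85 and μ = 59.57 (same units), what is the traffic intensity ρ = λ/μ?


ρ = λ/μ = 44.85/59.57 = 0.7529

Final: 0.7529


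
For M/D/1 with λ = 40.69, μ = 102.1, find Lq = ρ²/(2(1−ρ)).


ρ = 40.69/102.1 = 0.3985
M/D/1: Lq = ρ²/(2(1−ρ)) = 0.1588/(2·0.6015) = 0.13203

Final: 0.13203


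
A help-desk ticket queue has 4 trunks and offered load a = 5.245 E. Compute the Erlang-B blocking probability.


B(c,a) = (a^c/c!) / Σ_{k=0}^{c} a^k/k!
a^4/4! = 31.533395
Σ terms (k=0..4): 1.00000 + 5.24500 + 13.75501 + 24.04835 + 31.53339 = 75.581754
B = 31.533395/75.581754 = 0.417209

Final: 0.417209


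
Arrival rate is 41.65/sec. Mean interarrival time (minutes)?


Mean interarrival time = 1/λ = 1/41.65 second = 0.02401 second
In minutes: 0.02401 × 0.0166667 = 0.0004002 min

Final: 0.0004002 min


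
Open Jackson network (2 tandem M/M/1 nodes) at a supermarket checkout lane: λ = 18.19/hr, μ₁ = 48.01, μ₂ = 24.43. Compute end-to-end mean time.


Each node sees arrival rate λ = 18.19/hr (tandem ⇒ throughput preserved).
W₁ = 1/(μ₁−λ) = 1/(48.01−18.19) = 0.03353 hr
W₂ = 1/(μ₂−λ) = 1/(24.43−18.19) = 0.16026 hr
W_total = W₁ + W₂ = 0.03353 + 0.16026 = 0.19379 hr

Final: 0.19379 hr


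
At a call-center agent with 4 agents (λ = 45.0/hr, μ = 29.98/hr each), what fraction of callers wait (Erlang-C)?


a = λ/μ = 1.5010; ρ = a/4 = 0.3753
P₀ = 0.220767 (from M/M/c formula)
C(c,a) = [a^c/(c!(1−ρ))]·P₀ = [5.07602/(24·0.6247)]·0.220767
= 0.33854·0.220767 = 0.074738

Final: 0.074738


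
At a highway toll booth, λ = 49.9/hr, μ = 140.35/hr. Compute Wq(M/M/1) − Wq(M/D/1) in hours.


ρ = 49.9/140.35 = 0.3555
Wq(M/M/1) = ρ/(μ−λ) = 0.3555/90.45 = 0.003931 hr
Wq(M/D/1) = ρ/(2(μ−λ)) = 0.001965 hr
Savings = 0.003931 − 0.001965 = 0.001965 hr

Final: 0.001965 hr


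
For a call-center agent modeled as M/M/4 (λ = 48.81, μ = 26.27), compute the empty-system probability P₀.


a = λ/μ = 48.81/26.27 = 1.8580; ρ = a/c = 0.4645
Σ_{k=0}^{3} a^k/k! (terms k=0..3) = 1.00000 + 1.85801 + 1.72611 + 1.06904 = 5.65316
Tail: a^4/(4!(1−ρ)) = 11.91777/(24·0.5355) = 0.92731
P₀ = 1/(5.65316 + 0.92731) = 1/6.58048 = 0.151965

Final: 0.151965


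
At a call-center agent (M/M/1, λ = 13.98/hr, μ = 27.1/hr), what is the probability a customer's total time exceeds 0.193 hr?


W ~ Exponential(μ−λ) for M/M/1.
μ − λ = 27.1 − 13.98 = 13.1200
P(W > t) = e^{−(μ−λ)t} = e^{−2.5322} = 0.079487

Final: 0.079487


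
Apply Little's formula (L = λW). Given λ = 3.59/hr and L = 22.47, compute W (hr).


W = L/λ = 22.47/3.59 = 6.2591 hr

Final: 6.2591 hr


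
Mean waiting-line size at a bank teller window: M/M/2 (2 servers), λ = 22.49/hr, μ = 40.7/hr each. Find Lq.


a = λ/μ = 0.5526; ρ = a/2 = 0.2763
P₀ = 0.567042
Lq = P₀·a^c·ρ / (c!·(1−ρ)²) = 0.567042·0.30534·0.2763/(2·0.52376)
= 0.04567

Final: 0.04567


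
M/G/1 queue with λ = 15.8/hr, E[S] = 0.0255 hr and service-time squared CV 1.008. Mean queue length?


ρ = λ·E[S] = 15.8·0.0255 = 0.4029
Lq = ρ²(1+C_s²)/(2(1−ρ)) = 0.1623·(1+1.008)/(2·0.5971)
= 0.1623·2.0080/1.1942 = 0.27295

Final: 0.27295
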